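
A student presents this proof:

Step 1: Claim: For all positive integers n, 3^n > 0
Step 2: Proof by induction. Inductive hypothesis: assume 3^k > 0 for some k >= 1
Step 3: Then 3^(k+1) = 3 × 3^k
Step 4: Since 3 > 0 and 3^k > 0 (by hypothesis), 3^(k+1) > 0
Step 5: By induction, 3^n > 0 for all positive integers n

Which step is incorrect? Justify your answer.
Step 5: By induction, 3^n > 0 for all positive integers n

Step 5 concludes the proof by induction, but no base case was ever established. A valid induction proof requires: (1) a base case proving 3^1 > 0, and (2) an inductive step showing IF 3^k > 0 THEN 3^(k+1) > 0. Steps 2-4 correctly establish the inductive step, but without the base case the conclusion in step 5 does not follow.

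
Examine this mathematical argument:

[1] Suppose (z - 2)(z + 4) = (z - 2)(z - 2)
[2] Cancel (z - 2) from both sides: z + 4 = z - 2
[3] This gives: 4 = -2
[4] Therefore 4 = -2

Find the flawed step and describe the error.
Step 2: Cancel (z - 2) from both sides: z + 4 = z - 2

Step 2 cancels (z - 2) from both sides. This is only valid if (z - 2) ≠ 0, i.e., z ≠ 2. When z = 2, both sides equal zero regardless of the other factors. The correct approach requires considering z = 2 as a separate case.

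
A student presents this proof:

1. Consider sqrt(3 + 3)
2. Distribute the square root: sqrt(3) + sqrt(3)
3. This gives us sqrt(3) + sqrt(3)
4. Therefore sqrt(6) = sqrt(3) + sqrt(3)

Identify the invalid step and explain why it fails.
Step 2: Distribute the square root: sqrt(3) + sqrt(3)

Step 2 incorrectly 'distributes' the square root over addition. The square root function does not distribute: sqrt(a + b) ≠ sqrt(a) + sqrt(b). In fact, sqrt(3 + 3) = sqrt(6) ≈ 2.4495, while sqrt(3) + sqrt(3) ≈ 3.4641.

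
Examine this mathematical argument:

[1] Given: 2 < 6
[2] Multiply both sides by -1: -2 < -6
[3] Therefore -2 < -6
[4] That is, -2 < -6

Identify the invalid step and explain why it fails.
Step 2: Multiply both sides by -1: -2 < -6

Step 2 multiplies both sides by -1 but fails to reverse the inequality sign. When multiplying (or dividing) an inequality by a negative number, the direction must be reversed. Since 2 < 6, we should get -2 > -6, i.e., -2 > -6.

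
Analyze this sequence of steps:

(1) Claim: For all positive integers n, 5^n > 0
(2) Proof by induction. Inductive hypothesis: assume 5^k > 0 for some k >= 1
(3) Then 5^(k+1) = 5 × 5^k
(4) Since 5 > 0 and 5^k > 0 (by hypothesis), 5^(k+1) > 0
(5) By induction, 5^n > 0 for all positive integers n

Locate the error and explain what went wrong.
Step 5: By induction, 5^n > 0 for all positive integers n

Step 5 concludes the proof by induction, but no base case was ever established. A valid induction proof requires: (1) a base case proving 5^1 > 0, and (2) an inductive step showing IF 5^k > 0 THEN 5^(k+1) > 0. Steps 2-4 correctly establish the inductive step, but without the base case the conclusion in step 5 does not follow.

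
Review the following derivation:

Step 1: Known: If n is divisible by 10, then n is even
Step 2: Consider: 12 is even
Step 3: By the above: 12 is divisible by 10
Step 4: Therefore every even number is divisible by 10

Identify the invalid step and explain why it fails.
Step 3: By the above: 12 is divisible by 10

Step 3 commits the fallacy of affirming the consequent. The known fact 'divisible by 10 → even' does NOT imply 'even → divisible by 10'. That would be the converse, which is false. For example, 12 is even but 12 ÷ 10 = 1.20, which is not an integer.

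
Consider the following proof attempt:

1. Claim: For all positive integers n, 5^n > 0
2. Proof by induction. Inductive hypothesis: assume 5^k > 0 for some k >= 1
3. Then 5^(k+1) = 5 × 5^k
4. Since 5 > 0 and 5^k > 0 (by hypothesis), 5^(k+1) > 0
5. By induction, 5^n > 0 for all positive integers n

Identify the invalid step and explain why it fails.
Step 5: By induction, 5^n > 0 for all positive integers n

Step 5 concludes the proof by induction, but no base case was ever established. A valid induction proof requires: (1) a base case proving 5^1 > 0, and (2) an inductive step showing IF 5^k > 0 THEN 5^(k+1) > 0. Steps 2-4 correctly establish the inductive step, but without the base case the conclusion in step 5 does not follow.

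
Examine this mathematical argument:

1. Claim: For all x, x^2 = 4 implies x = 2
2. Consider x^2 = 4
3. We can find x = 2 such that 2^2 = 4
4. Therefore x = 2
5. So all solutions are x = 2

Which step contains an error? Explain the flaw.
Step 4: Therefore x = 2

Step 4 incorrectly concludes that x = 2 is the only solution. The proof shows that x = 2 is A solution (existence), but does not show it is the ONLY solution (uniqueness). In fact, x = -2 is also a solution since (-2)^2 = 4. Finding one solution doesn't prove there are no others.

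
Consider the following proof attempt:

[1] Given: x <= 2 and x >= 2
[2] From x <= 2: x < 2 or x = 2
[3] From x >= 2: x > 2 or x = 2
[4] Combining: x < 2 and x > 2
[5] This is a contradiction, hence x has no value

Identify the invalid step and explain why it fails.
Step 4: Combining: x < 2 and x > 2

Step 4 incorrectly combines the conditions. From x <= 2 and x >= 2, the intersection is x = 2. The error treats the 'or' cases as 'and' requirements. The correct conclusion is that x = 2 is the unique solution, not that no solution exists.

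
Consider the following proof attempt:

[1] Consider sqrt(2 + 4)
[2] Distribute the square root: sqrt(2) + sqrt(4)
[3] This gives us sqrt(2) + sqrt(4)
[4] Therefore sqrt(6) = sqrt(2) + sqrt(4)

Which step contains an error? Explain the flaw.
Step 2: Distribute the square root: sqrt(2) + sqrt(4)

Step 2 incorrectly 'distributes' the square root over addition. The square root function does not distribute: sqrt(a + b) ≠ sqrt(a) + sqrt(b). In fact, sqrt(2 + 4) = sqrt(6) ≈ 2.4495, while sqrt(2) + sqrt(4) ≈ 3.4142.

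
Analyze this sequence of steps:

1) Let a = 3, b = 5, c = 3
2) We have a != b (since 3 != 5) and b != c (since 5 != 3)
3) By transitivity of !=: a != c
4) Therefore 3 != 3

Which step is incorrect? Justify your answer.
Step 3: By transitivity of !=: a != c

Step 3 incorrectly applies transitivity to the '!=' relation. Transitivity states: if a R b and b R c, then a R c. However, '!=' is not transitive. Counterexample: 3 != 5 and 5 != 3, but 3 = 3 (both equal 3). Transitivity holds for relations like <, <=, =, but not for !=.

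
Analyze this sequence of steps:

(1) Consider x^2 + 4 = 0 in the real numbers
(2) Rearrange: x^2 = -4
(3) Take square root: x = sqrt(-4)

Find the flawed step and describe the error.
Step 3: Take square root: x = sqrt(-4)

Step 3 takes the square root of -4, which is negative. In the real number system, the square root of a negative number is undefined. The equation x^2 + 4 = 0 has no real solutions. Square roots of negative numbers only exist in the complex numbers.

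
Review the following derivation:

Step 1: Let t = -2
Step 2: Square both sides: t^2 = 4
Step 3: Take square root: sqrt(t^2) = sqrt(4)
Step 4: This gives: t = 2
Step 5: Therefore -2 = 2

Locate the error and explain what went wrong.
Step 4: This gives: t = 2

Step 4 incorrectly states that sqrt(t^2) = t. The correct identity is sqrt(t^2) = |t|. Since t = -2 < 0, we have sqrt(t^2) = |-2| = 2, not t = -2.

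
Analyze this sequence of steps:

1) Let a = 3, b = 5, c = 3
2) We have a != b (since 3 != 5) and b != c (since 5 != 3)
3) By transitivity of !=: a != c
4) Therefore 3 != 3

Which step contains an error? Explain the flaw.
Step 3: By transitivity of !=: a != c

Step 3 incorrectly applies transitivity to the '!=' relation. Transitivity states: if a R b and b R c, then a R c. However, '!=' is not transitive. Counterexample: 3 != 5 and 5 != 3, but 3 = 3 (both equal 3). Transitivity holds for relations like <, <=, =, but not for !=.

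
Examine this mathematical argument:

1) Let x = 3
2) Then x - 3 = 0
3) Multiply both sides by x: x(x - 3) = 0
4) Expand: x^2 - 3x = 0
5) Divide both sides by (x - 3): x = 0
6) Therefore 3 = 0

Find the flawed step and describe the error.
Step 5: Divide both sides by (x - 3): x = 0

Step 5 divides both sides by (x - 3). However, since x = 3, we have (x - 3) = 0. Division by zero is undefined, making this step invalid.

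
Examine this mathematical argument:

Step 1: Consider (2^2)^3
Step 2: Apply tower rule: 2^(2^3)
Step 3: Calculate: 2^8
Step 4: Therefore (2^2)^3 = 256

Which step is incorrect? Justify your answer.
Step 2: Apply tower rule: 2^(2^3)

Step 2 incorrectly states that (a^b)^c = a^(b^c). The correct rule is (a^b)^c = a^(b×c). The actual value is (2^2)^3 = 2^6 = 64, not 2^8 = 256.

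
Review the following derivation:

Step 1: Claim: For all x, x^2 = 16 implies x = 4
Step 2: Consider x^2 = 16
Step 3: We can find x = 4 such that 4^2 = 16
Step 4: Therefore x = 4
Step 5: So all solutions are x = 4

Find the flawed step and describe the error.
Step 4: Therefore x = 4

Step 4 incorrectly concludes that x = 4 is the only solution. The proof shows that x = 4 is A solution (existence), but does not show it is the ONLY solution (uniqueness). In fact, x = -4 is also a solution since (-4)^2 = 16. Finding one solution doesn't prove there are no others.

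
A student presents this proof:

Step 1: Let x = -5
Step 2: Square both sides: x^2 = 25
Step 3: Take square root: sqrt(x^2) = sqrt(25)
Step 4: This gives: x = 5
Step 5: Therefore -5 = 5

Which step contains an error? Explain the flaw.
Step 4: This gives: x = 5

Step 4 incorrectly states that sqrt(x^2) = x. The correct identity is sqrt(x^2) = |x|. Since x = -5 < 0, we have sqrt(x^2) = |-5| = 5, not x = -5.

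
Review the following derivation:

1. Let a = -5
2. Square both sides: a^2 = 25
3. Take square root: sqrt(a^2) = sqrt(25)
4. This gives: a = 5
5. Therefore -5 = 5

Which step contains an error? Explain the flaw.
Step 4: This gives: a = 5

Step 4 incorrectly states that sqrt(a^2) = a. The correct identity is sqrt(a^2) = |a|. Since a = -5 < 0, we have sqrt(a^2) = |-5| = 5, not a = -5.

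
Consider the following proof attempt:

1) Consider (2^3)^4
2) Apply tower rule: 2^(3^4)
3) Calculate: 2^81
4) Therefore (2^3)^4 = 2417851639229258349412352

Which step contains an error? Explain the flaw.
Step 2: Apply tower rule: 2^(3^4)

Step 2 incorrectly states that (a^b)^c = a^(b^c). The correct rule is (a^b)^c = a^(b×c). The actual value is (2^3)^4 = 2^12 = 4096, not 2^81 = 2417851639229258349412352.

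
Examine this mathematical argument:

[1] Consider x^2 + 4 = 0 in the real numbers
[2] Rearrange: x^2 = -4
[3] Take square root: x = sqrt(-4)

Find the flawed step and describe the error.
Step 3: Take square root: x = sqrt(-4)

Step 3 takes the square root of -4, which is negative. In the real number system, the square root of a negative number is undefined. The equation x^2 + 4 = 0 has no real solutions. Square roots of negative numbers only exist in the complex numbers.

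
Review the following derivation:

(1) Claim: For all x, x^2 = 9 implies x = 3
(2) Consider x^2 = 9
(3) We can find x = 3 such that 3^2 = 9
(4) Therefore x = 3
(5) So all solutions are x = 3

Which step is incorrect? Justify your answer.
Step 4: Therefore x = 3

Step 4 incorrectly concludes that x = 3 is the only solution. The proof shows that x = 3 is A solution (existence), but does not show it is the ONLY solution (uniqueness). In fact, x = -3 is also a solution since (-3)^2 = 9. Finding one solution doesn't prove there are no others.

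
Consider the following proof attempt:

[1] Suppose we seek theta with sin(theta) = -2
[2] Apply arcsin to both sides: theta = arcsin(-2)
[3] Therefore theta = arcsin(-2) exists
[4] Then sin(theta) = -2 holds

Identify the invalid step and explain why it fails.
Step 2: Apply arcsin to both sides: theta = arcsin(-2)

Step 2 applies arcsin to -2. However, arcsin(x) is only defined for x in [-1, 1] because sin(theta) can only produce values in that range. Since |-2| > 1, arcsin(-2) is undefined. There is no angle whose sine equals -2.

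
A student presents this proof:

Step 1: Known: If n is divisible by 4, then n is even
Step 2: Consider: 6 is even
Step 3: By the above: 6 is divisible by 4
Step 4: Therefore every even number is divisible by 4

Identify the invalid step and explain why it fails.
Step 3: By the above: 6 is divisible by 4

Step 3 commits the fallacy of affirming the consequent. The known fact 'divisible by 4 → even' does NOT imply 'even → divisible by 4'. That would be the converse, which is false. For example, 6 is even but 6 ÷ 4 = 1.50, which is not an integer.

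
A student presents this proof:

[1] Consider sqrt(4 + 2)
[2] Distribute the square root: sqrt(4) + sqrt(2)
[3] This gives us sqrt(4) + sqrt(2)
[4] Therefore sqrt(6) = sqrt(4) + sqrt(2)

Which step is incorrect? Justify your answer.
Step 2: Distribute the square root: sqrt(4) + sqrt(2)

Step 2 incorrectly 'distributes' the square root over addition. The square root function does not distribute: sqrt(a + b) ≠ sqrt(a) + sqrt(b). In fact, sqrt(4 + 2) = sqrt(6) ≈ 2.4495, while sqrt(4) + sqrt(2) ≈ 3.4142.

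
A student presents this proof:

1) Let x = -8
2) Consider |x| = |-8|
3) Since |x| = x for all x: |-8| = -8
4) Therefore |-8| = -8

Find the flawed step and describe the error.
Step 3: Since |x| = x for all x: |-8| = -8

Step 3 incorrectly states that |x| = x for all x. The correct definition is |x| = x when x >= 0, and |x| = -x when x < 0. Since -8 < 0, we have |-8| = -(-8) = 8, not -8.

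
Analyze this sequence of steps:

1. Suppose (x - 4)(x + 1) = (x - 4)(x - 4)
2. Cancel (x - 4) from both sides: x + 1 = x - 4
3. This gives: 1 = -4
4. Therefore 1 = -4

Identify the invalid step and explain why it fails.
Step 2: Cancel (x - 4) from both sides: x + 1 = x - 4

Step 2 cancels (x - 4) from both sides. This is only valid if (x - 4) ≠ 0, i.e., x ≠ 4. When x = 4, both sides equal zero regardless of the other factors. The correct approach requires considering x = 4 as a separate case.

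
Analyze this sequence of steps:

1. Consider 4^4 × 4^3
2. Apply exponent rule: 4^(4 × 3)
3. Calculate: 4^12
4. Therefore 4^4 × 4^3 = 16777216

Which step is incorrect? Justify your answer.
Step 2: Apply exponent rule: 4^(4 × 3)

Step 2 incorrectly states that a^b × a^c = a^(b×c). The correct rule is a^b × a^c = a^(b+c). The actual value is 4^4 × 4^3 = 4^7 = 16384, not 4^12 = 16777216.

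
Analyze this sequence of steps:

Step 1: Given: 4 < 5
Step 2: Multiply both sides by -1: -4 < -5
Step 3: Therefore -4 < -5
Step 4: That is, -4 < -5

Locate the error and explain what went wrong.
Step 2: Multiply both sides by -1: -4 < -5

Step 2 multiplies both sides by -1 but fails to reverse the inequality sign. When multiplying (or dividing) an inequality by a negative number, the direction must be reversed. Since 4 < 5, we should get -4 > -5, i.e., -4 > -5.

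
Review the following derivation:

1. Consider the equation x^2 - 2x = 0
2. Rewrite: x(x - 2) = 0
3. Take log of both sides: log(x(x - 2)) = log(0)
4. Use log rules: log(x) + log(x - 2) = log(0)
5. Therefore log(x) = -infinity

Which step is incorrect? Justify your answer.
Step 3: Take log of both sides: log(x(x - 2)) = log(0)

Step 3 takes the logarithm of both sides, resulting in log(0) on the right side. The logarithm is only defined for positive numbers; log(0) is undefined (approaches negative infinity). This operation is invalid.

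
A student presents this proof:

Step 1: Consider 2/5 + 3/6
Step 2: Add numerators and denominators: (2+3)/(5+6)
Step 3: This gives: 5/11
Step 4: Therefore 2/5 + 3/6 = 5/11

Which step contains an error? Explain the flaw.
Step 2: Add numerators and denominators: (2+3)/(5+6)

Step 2 incorrectly adds fractions by separately adding numerators and denominators. This is wrong. The correct method requires a common denominator: 2/5 + 3/6 = (2×6 + 3×5)/(5×6) = 27/30 = 9/10. The method used gives 5/11, which is different.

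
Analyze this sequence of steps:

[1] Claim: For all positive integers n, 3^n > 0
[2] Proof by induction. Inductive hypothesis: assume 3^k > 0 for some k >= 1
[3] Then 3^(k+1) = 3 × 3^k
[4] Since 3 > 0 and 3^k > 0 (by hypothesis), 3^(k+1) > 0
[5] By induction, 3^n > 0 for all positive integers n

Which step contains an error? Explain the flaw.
Step 5: By induction, 3^n > 0 for all positive integers n

Step 5 concludes the proof by induction, but no base case was ever established. A valid induction proof requires: (1) a base case proving 3^1 > 0, and (2) an inductive step showing IF 3^k > 0 THEN 3^(k+1) > 0. Steps 2-4 correctly establish the inductive step, but without the base case the conclusion in step 5 does not follow.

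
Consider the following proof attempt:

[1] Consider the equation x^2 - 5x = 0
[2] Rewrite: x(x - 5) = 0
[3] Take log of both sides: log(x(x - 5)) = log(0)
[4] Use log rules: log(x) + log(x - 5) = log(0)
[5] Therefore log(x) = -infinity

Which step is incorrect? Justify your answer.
Step 3: Take log of both sides: log(x(x - 5)) = log(0)

Step 3 takes the logarithm of both sides, resulting in log(0) on the right side. The logarithm is only defined for positive numbers; log(0) is undefined (approaches negative infinity). This operation is invalid.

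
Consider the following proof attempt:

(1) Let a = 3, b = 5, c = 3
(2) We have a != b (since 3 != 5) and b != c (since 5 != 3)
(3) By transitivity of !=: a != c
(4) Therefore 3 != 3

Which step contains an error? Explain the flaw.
Step 3: By transitivity of !=: a != c

Step 3 incorrectly applies transitivity to the '!=' relation. Transitivity states: if a R b and b R c, then a R c. However, '!=' is not transitive. Counterexample: 3 != 5 and 5 != 3, but 3 = 3 (both equal 3). Transitivity holds for relations like <, <=, =, but not for !=.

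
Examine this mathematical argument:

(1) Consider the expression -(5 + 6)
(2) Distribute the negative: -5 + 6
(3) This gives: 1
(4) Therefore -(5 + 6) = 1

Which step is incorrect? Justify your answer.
Step 2: Distribute the negative: -5 + 6

Step 2 incorrectly distributes the negative sign. The correct distribution is -(5 + 6) = -5 - 6 = -11. The negative must be applied to both terms, not just the first. The error treats -(5 + 6) as -5 + 6, which equals 1 instead of -11.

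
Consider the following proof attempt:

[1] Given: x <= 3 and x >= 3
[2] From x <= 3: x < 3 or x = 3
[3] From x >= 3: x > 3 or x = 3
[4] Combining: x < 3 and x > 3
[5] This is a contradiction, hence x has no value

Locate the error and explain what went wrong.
Step 4: Combining: x < 3 and x > 3

Step 4 incorrectly combines the conditions. From x <= 3 and x >= 3, the intersection is x = 3. The error treats the 'or' cases as 'and' requirements. The correct conclusion is that x = 3 is the unique solution, not that no solution exists.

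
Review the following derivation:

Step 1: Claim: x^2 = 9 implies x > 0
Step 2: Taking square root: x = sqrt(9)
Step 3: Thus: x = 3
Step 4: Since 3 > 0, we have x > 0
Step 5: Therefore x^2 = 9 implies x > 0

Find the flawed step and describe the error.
Step 2: Taking square root: x = sqrt(9)

Step 2 takes the square root and assumes the positive root only. The equation x^2 = 9 actually has two solutions: x = 3 and x = -3. The proof silently assumes x > 0 without justification, then uses this assumption to conclude x > 0, which is circular. The counterexample x = -3 shows the claim is false.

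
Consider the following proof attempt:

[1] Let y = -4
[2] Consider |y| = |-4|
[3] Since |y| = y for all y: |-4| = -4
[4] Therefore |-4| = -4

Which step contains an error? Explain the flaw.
Step 3: Since |y| = y for all y: |-4| = -4

Step 3 incorrectly states that |y| = y for all y. The correct definition is |y| = y when y >= 0, and |y| = -y when y < 0. Since -4 < 0, we have |-4| = -(-4) = 4, not -4.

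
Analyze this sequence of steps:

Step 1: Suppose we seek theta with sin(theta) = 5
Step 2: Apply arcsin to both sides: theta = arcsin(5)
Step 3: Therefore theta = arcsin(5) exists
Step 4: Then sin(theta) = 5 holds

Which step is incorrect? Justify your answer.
Step 2: Apply arcsin to both sides: theta = arcsin(5)

Step 2 applies arcsin to 5. However, arcsin(x) is only defined for x in [-1, 1] because sin(theta) can only produce values in that range. Since |5| > 1, arcsin(5) is undefined. There is no angle whose sine equals 5.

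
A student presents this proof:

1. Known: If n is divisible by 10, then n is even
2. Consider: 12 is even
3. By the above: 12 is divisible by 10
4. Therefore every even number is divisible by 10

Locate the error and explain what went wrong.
Step 3: By the above: 12 is divisible by 10

Step 3 commits the fallacy of affirming the consequent. The known fact 'divisible by 10 → even' does NOT imply 'even → divisible by 10'. That would be the converse, which is false. For example, 12 is even but 12 ÷ 10 = 1.20, which is not an integer.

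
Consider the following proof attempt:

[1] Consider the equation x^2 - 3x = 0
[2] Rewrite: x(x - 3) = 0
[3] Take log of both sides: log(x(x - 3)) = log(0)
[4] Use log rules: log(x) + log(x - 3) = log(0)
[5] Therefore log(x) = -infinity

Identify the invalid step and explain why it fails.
Step 3: Take log of both sides: log(x(x - 3)) = log(0)

Step 3 takes the logarithm of both sides, resulting in log(0) on the right side. The logarithm is only defined for positive numbers; log(0) is undefined (approaches negative infinity). This operation is invalid.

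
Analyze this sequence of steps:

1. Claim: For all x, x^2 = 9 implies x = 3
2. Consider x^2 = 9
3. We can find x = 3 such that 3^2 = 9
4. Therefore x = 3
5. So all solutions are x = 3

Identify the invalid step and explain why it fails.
Step 4: Therefore x = 3

Step 4 incorrectly concludes that x = 3 is the only solution. The proof shows that x = 3 is A solution (existence), but does not show it is the ONLY solution (uniqueness). In fact, x = -3 is also a solution since (-3)^2 = 9. Finding one solution doesn't prove there are no others.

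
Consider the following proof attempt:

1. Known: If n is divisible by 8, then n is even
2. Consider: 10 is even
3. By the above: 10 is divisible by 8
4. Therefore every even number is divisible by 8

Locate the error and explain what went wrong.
Step 3: By the above: 10 is divisible by 8

Step 3 commits the fallacy of affirming the consequent. The known fact 'divisible by 8 → even' does NOT imply 'even → divisible by 8'. That would be the converse, which is false. For example, 10 is even but 10 ÷ 8 = 1.25, which is not an integer.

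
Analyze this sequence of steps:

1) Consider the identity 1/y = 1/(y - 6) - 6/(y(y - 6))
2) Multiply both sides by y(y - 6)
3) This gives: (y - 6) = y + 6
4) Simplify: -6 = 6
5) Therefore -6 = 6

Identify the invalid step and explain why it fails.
Step 3: This gives: (y - 6) = y + 6

Step 3 makes a sign error when clearing denominators. Multiplying -6/(y(y - 6)) by y(y - 6) gives -6, not +6. The correct result is (y - 6) = y - 6, which is trivially true, not (y - 6) = y + 6. (Step 1 is a valid identity: 1/(y - 6) - 6/(y(y - 6)) = (y - 6)/(y(y - 6)) = 1/y.)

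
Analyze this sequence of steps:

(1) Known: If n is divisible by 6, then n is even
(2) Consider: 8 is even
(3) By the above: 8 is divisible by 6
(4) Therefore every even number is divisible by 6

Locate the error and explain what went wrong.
Step 3: By the above: 8 is divisible by 6

Step 3 commits the fallacy of affirming the consequent. The known fact 'divisible by 6 → even' does NOT imply 'even → divisible by 6'. That would be the converse, which is false. For example, 8 is even but 8 ÷ 6 = 1.33, which is not an integer.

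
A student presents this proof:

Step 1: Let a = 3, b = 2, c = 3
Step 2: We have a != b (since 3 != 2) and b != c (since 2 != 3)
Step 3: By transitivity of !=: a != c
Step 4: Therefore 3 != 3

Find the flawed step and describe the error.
Step 3: By transitivity of !=: a != c

Step 3 incorrectly applies transitivity to the '!=' relation. Transitivity states: if a R b and b R c, then a R c. However, '!=' is not transitive. Counterexample: 3 != 2 and 2 != 3, but 3 = 3 (both equal 3). Transitivity holds for relations like <, <=, =, but not for !=.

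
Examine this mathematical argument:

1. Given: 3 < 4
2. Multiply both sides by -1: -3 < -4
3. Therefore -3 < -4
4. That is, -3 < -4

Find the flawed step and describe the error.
Step 2: Multiply both sides by -1: -3 < -4

Step 2 multiplies both sides by -1 but fails to reverse the inequality sign. When multiplying (or dividing) an inequality by a negative number, the direction must be reversed. Since 3 < 4, we should get -3 > -4, i.e., -3 > -4.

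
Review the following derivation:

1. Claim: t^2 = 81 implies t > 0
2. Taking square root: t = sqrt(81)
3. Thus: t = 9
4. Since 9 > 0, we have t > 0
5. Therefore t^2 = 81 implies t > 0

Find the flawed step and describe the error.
Step 2: Taking square root: t = sqrt(81)

Step 2 takes the square root and assumes the positive root only. The equation t^2 = 81 actually has two solutions: t = 9 and t = -9. The proof silently assumes t > 0 without justification, then uses this assumption to conclude t > 0, which is circular. The counterexample t = -9 shows the claim is false.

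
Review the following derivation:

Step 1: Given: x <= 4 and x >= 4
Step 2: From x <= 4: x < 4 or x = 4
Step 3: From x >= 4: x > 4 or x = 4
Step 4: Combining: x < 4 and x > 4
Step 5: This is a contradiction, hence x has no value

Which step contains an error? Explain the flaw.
Step 4: Combining: x < 4 and x > 4

Step 4 incorrectly combines the conditions. From x <= 4 and x >= 4, the intersection is x = 4. The error treats the 'or' cases as 'and' requirements. The correct conclusion is that x = 4 is the unique solution, not that no solution exists.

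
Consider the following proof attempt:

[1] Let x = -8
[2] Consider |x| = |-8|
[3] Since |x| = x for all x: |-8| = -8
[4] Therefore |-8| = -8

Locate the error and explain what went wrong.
Step 3: Since |x| = x for all x: |-8| = -8

Step 3 incorrectly states that |x| = x for all x. The correct definition is |x| = x when x >= 0, and |x| = -x when x < 0. Since -8 < 0, we have |-8| = -(-8) = 8, not -8.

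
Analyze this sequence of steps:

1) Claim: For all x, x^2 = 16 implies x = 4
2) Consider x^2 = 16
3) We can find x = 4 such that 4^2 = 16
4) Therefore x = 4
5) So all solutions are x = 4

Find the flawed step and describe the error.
Step 4: Therefore x = 4

Step 4 incorrectly concludes that x = 4 is the only solution. The proof shows that x = 4 is A solution (existence), but does not show it is the ONLY solution (uniqueness). In fact, x = -4 is also a solution since (-4)^2 = 16. Finding one solution doesn't prove there are no others.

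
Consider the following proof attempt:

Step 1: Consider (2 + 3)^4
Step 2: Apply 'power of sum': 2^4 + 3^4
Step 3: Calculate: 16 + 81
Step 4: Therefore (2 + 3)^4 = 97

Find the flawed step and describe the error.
Step 2: Apply 'power of sum': 2^4 + 3^4

Step 2 incorrectly applies a non-existent rule '(a+b)^n = a^n + b^n'. This is false in general. The correct expansion uses the binomial theorem. The actual value is (2 + 3)^4 = 5^4 = 625, not 97.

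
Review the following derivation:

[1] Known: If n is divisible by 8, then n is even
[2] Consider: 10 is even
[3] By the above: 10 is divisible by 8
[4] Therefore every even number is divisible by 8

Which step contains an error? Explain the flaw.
Step 3: By the above: 10 is divisible by 8

Step 3 commits the fallacy of affirming the consequent. The known fact 'divisible by 8 → even' does NOT imply 'even → divisible by 8'. That would be the converse, which is false. For example, 10 is even but 10 ÷ 8 = 1.25, which is not an integer.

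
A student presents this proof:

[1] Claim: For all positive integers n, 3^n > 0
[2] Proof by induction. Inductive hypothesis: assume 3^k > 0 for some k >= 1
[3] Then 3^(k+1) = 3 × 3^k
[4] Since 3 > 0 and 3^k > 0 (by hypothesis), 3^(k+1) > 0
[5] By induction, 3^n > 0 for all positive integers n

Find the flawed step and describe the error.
Step 5: By induction, 3^n > 0 for all positive integers n

Step 5 concludes the proof by induction, but no base case was ever established. A valid induction proof requires: (1) a base case proving 3^1 > 0, and (2) an inductive step showing IF 3^k > 0 THEN 3^(k+1) > 0. Steps 2-4 correctly establish the inductive step, but without the base case the conclusion in step 5 does not follow.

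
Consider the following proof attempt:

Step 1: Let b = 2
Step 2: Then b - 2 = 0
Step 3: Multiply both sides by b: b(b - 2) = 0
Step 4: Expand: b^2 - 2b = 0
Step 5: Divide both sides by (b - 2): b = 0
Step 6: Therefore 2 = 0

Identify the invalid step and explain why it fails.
Step 5: Divide both sides by (b - 2): b = 0

Step 5 divides both sides by (b - 2). However, since b = 2, we have (b - 2) = 0. Division by zero is undefined, making this step invalid.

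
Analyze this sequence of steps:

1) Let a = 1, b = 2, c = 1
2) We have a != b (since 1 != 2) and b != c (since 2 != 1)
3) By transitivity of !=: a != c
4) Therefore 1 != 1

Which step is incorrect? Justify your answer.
Step 3: By transitivity of !=: a != c

Step 3 incorrectly applies transitivity to the '!=' relation. Transitivity states: if a R b and b R c, then a R c. However, '!=' is not transitive. Counterexample: 1 != 2 and 2 != 1, but 1 = 1 (both equal 1). Transitivity holds for relations like <, <=, =, but not for !=.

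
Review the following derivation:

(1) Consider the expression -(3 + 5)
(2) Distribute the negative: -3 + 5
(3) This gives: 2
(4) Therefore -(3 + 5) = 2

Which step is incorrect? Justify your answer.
Step 2: Distribute the negative: -3 + 5

Step 2 incorrectly distributes the negative sign. The correct distribution is -(3 + 5) = -3 - 5 = -8. The negative must be applied to both terms, not just the first. The error treats -(3 + 5) as -3 + 5, which equals 2 instead of -8.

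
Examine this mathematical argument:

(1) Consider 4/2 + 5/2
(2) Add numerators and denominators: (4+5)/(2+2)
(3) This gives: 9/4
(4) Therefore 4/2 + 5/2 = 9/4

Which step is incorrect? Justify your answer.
Step 2: Add numerators and denominators: (4+5)/(2+2)

Step 2 incorrectly adds fractions by separately adding numerators and denominators. This is wrong. The correct method requires a common denominator: 4/2 + 5/2 = (4×2 + 5×2)/(2×2) = 18/4 = 9/2. The method used gives 9/4, which is different.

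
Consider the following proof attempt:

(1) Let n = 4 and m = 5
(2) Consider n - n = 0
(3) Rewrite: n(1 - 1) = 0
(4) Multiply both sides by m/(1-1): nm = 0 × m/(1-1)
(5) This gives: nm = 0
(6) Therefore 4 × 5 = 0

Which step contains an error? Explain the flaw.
Step 4: Multiply both sides by m/(1-1): nm = 0 × m/(1-1)

Step 4 multiplies both sides by m/(1-1). However, 1-1 = 0, so this is multiplication by m/0, which is undefined. We cannot multiply by an undefined expression.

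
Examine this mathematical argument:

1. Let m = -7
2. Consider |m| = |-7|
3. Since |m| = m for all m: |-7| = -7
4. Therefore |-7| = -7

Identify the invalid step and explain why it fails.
Step 3: Since |m| = m for all m: |-7| = -7

Step 3 incorrectly states that |m| = m for all m. The correct definition is |m| = m when m >= 0, and |m| = -m when m < 0. Since -7 < 0, we have |-7| = -(-7) = 7, not -7.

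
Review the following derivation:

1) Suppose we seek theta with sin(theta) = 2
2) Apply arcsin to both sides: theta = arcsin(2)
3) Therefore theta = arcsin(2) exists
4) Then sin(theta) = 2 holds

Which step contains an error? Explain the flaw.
Step 2: Apply arcsin to both sides: theta = arcsin(2)

Step 2 applies arcsin to 2. However, arcsin(x) is only defined for x in [-1, 1] because sin(theta) can only produce values in that range. Since |2| > 1, arcsin(2) is undefined. There is no angle whose sine equals 2.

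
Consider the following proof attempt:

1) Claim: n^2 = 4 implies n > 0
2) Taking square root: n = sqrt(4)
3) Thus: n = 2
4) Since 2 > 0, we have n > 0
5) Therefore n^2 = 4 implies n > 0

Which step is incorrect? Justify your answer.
Step 2: Taking square root: n = sqrt(4)

Step 2 takes the square root and assumes the positive root only. The equation n^2 = 4 actually has two solutions: n = 2 and n = -2. The proof silently assumes n > 0 without justification, then uses this assumption to conclude n > 0, which is circular. The counterexample n = -2 shows the claim is false.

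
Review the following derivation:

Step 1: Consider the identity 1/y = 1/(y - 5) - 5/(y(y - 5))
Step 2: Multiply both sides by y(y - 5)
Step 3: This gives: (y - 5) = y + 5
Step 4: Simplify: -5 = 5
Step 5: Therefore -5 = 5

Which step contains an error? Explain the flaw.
Step 3: This gives: (y - 5) = y + 5

Step 3 makes a sign error when clearing denominators. Multiplying -5/(y(y - 5)) by y(y - 5) gives -5, not +5. The correct result is (y - 5) = y - 5, which is trivially true, not (y - 5) = y + 5. (Step 1 is a valid identity: 1/(y - 5) - 5/(y(y - 5)) = (y - 5)/(y(y - 5)) = 1/y.)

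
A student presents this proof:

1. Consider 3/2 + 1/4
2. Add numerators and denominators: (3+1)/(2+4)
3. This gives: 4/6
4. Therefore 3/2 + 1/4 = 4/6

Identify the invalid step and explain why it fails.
Step 2: Add numerators and denominators: (3+1)/(2+4)

Step 2 incorrectly adds fractions by separately adding numerators and denominators. This is wrong. The correct method requires a common denominator: 3/2 + 1/4 = (3×4 + 1×2)/(2×4) = 14/8 = 7/4. The method used gives 4/6, which is different.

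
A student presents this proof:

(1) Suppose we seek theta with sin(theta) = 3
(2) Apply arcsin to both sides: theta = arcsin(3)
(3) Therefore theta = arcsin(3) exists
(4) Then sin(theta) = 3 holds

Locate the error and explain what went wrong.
Step 2: Apply arcsin to both sides: theta = arcsin(3)

Step 2 applies arcsin to 3. However, arcsin(x) is only defined for x in [-1, 1] because sin(theta) can only produce values in that range. Since |3| > 1, arcsin(3) is undefined. There is no angle whose sine equals 3.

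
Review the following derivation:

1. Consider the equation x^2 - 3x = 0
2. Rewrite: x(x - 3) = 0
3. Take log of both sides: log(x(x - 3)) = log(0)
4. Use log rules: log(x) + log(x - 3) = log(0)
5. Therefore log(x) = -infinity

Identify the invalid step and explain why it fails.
Step 3: Take log of both sides: log(x(x - 3)) = log(0)

Step 3 takes the logarithm of both sides, resulting in log(0) on the right side. The logarithm is only defined for positive numbers; log(0) is undefined (approaches negative infinity). This operation is invalid.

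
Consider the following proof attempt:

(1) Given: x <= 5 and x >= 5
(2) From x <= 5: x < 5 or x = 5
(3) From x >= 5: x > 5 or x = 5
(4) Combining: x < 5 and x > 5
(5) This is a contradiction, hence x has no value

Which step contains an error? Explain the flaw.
Step 4: Combining: x < 5 and x > 5

Step 4 incorrectly combines the conditions. From x <= 5 and x >= 5, the intersection is x = 5. The error treats the 'or' cases as 'and' requirements. The correct conclusion is that x = 5 is the unique solution, not that no solution exists.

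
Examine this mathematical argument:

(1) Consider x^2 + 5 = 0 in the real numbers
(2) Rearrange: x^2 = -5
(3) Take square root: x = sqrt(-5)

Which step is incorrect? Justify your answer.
Step 3: Take square root: x = sqrt(-5)

Step 3 takes the square root of -5, which is negative. In the real number system, the square root of a negative number is undefined. The equation x^2 + 5 = 0 has no real solutions. Square roots of negative numbers only exist in the complex numbers.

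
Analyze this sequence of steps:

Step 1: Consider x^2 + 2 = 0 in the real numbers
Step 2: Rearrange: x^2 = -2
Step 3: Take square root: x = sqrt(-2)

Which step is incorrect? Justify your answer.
Step 3: Take square root: x = sqrt(-2)

Step 3 takes the square root of -2, which is negative. In the real number system, the square root of a negative number is undefined. The equation x^2 + 2 = 0 has no real solutions. Square roots of negative numbers only exist in the complex numbers.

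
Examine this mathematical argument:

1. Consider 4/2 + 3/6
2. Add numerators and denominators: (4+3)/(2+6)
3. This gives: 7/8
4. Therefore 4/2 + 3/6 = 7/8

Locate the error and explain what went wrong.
Step 2: Add numerators and denominators: (4+3)/(2+6)

Step 2 incorrectly adds fractions by separately adding numerators and denominators. This is wrong. The correct method requires a common denominator: 4/2 + 3/6 = (4×6 + 3×2)/(2×6) = 30/12 = 5/2. The method used gives 7/8, which is different.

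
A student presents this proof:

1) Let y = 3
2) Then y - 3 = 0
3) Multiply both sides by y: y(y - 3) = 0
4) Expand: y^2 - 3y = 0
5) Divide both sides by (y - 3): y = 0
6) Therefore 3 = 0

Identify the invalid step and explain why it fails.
Step 5: Divide both sides by (y - 3): y = 0

Step 5 divides both sides by (y - 3). However, since y = 3, we have (y - 3) = 0. Division by zero is undefined, making this step invalid.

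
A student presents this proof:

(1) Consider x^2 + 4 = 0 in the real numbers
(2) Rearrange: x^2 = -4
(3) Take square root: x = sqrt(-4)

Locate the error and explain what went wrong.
Step 3: Take square root: x = sqrt(-4)

Step 3 takes the square root of -4, which is negative. In the real number system, the square root of a negative number is undefined. The equation x^2 + 4 = 0 has no real solutions. Square roots of negative numbers only exist in the complex numbers.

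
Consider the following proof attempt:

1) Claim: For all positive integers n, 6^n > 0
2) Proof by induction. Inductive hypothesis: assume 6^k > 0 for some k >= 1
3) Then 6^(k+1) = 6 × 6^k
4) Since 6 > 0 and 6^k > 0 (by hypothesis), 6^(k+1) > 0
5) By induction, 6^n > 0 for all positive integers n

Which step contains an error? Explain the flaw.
Step 5: By induction, 6^n > 0 for all positive integers n

Step 5 concludes the proof by induction, but no base case was ever established. A valid induction proof requires: (1) a base case proving 6^1 > 0, and (2) an inductive step showing IF 6^k > 0 THEN 6^(k+1) > 0. Steps 2-4 correctly establish the inductive step, but without the base case the conclusion in step 5 does not follow.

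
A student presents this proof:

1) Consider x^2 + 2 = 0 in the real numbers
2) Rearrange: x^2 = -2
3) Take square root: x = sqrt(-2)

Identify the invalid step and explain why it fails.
Step 3: Take square root: x = sqrt(-2)

Step 3 takes the square root of -2, which is negative. In the real number system, the square root of a negative number is undefined. The equation x^2 + 2 = 0 has no real solutions. Square roots of negative numbers only exist in the complex numbers.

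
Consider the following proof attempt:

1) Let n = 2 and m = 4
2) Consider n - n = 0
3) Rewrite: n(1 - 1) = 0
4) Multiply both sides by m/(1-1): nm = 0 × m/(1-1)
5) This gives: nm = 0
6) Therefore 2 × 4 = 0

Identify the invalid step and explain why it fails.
Step 4: Multiply both sides by m/(1-1): nm = 0 × m/(1-1)

Step 4 multiplies both sides by m/(1-1). However, 1-1 = 0, so this is multiplication by m/0, which is undefined. We cannot multiply by an undefined expression.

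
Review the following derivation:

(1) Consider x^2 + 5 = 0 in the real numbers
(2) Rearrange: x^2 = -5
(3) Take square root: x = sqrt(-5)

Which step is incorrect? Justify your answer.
Step 3: Take square root: x = sqrt(-5)

Step 3 takes the square root of -5, which is negative. In the real number system, the square root of a negative number is undefined. The equation x^2 + 5 = 0 has no real solutions. Square roots of negative numbers only exist in the complex numbers.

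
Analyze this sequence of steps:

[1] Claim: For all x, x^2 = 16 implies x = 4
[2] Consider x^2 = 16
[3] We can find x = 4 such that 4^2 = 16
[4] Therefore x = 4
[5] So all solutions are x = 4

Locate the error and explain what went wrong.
Step 4: Therefore x = 4

Step 4 incorrectly concludes that x = 4 is the only solution. The proof shows that x = 4 is A solution (existence), but does not show it is the ONLY solution (uniqueness). In fact, x = -4 is also a solution since (-4)^2 = 16. Finding one solution doesn't prove there are no others.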